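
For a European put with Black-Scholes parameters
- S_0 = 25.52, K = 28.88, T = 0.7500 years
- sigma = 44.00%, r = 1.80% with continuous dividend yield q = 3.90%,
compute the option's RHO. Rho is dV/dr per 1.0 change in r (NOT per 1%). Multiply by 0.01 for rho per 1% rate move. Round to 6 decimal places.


d1 = -0.1754012570; d2 = -0.5564524347
phi(d1) = 0.3928523908; exp(-qT) = 0.9711736407; exp(-rT) = 0.9865907163
N(-d2) = 0.7110491989
Rho = -K*T*exp(-rT)*N(-d2) = -28.8800 * 0.7500 * 0.9865907163 * 0.7110491989 = -15.194805

Answer: Rho = -15.194805


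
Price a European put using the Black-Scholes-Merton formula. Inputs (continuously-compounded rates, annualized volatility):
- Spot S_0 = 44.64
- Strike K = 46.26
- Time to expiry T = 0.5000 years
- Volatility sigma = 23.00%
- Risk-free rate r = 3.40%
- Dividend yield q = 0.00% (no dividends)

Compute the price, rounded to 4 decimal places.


Answer: Price = 3.3596

Derivation:
d1 = (ln(S/K) + (r - q + 0.5*sigma^2) * T) / (sigma * sqrt(T)) = -0.03334063
d2 = d1 - sigma * sqrt(T) = -0.19597519
exp(-rT) = 0.98314368; exp(-qT) = 1.00000000
P = K * exp(-rT) * N(-d2) - S_0 * exp(-qT) * N(-d1)
N(-d1) = 0.51329852; N(-d2) = 0.57768521
P = 46.2600 * 0.98314368 * 0.57768521 - 44.6400 * 1.00000000 * 0.51329852 = 3.3596


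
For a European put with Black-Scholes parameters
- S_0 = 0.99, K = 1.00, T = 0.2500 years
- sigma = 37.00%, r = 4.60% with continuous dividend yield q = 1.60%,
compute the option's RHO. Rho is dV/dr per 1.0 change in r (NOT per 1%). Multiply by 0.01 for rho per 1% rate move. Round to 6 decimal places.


Answer: Rho = -0.134030

Derivation:
d1 = 0.0787144008; d2 = -0.1062855992
phi(d1) = 0.3977082783; exp(-qT) = 0.9960079893; exp(-rT) = 0.9885658722
N(-d2) = 0.5423221215
Rho = -K*T*exp(-rT)*N(-d2) = -1.0000 * 0.2500 * 0.9885658722 * 0.5423221215 = -0.134030


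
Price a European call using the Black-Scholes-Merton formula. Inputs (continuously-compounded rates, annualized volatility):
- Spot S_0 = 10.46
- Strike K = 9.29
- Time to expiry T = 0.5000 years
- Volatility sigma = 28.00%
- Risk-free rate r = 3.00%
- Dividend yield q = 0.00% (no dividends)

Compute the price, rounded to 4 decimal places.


Answer: Price = 1.5963

Derivation:
d1 = (ln(S/K) + (r - q + 0.5*sigma^2) * T) / (sigma * sqrt(T)) = 0.77387739
d2 = d1 - sigma * sqrt(T) = 0.57588749
exp(-rT) = 0.98511194; exp(-qT) = 1.00000000
C = S_0 * exp(-qT) * N(d1) - K * exp(-rT) * N(d2)
N(d1) = 0.78049835; N(d2) = 0.71765438
C = 10.4600 * 1.00000000 * 0.78049835 - 9.2900 * 0.98511194 * 0.71765438 = 1.5963


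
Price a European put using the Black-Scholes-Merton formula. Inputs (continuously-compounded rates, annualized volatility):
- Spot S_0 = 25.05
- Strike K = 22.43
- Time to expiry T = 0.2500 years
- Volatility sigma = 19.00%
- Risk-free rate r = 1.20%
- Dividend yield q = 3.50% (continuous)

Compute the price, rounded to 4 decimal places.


d1 = (ln(S/K) + (r - q + 0.5*sigma^2) * T) / (sigma * sqrt(T)) = 1.14986294
d2 = d1 - sigma * sqrt(T) = 1.05486294
exp(-rT) = 0.99700450; exp(-qT) = 0.99128817
P = K * exp(-rT) * N(-d2) - S_0 * exp(-qT) * N(-d1)
N(-d1) = 0.12510016; N(-d2) = 0.14574401
P = 22.4300 * 0.99700450 * 0.14574401 - 25.0500 * 0.99128817 * 0.12510016 = 0.1528

Answer: Price = 0.1528


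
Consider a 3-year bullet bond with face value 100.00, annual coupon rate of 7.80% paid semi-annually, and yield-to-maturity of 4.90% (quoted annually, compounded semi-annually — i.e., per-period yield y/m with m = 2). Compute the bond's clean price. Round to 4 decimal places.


Coupon per period c = face * coupon_rate / m = 3.900000
Periods per year m = 2; per-period yield y/m = 0.024500
Number of cashflows N = 6
Cashflows (t years, CF_t, discount factor 1/(1+y/m)^(m*t), PV):
  t = 0.5000: CF_t = 3.900000, DF = 0.976086, PV = 3.806735
  t = 1.0000: CF_t = 3.900000, DF = 0.952744, PV = 3.715700
  t = 1.5000: CF_t = 3.900000, DF = 0.929960, PV = 3.626843
  t = 2.0000: CF_t = 3.900000, DF = 0.907721, PV = 3.540110
  t = 2.5000: CF_t = 3.900000, DF = 0.886013, PV = 3.455451
  t = 3.0000: CF_t = 103.900000, DF = 0.864825, PV = 89.855315
Price P = sum_t PV_t = 108.000154

Answer: Price = 108.0002


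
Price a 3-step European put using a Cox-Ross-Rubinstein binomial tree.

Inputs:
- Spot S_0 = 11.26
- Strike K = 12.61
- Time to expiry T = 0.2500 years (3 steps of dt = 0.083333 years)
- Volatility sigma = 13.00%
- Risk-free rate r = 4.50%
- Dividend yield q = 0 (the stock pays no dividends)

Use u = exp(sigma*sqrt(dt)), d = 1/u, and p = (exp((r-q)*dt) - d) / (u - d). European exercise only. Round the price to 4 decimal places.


Answer: Price = V(0,0) = 1.2089

Derivation:
dt = T/N = 0.083333
u = exp(sigma*sqrt(dt)) = 1.038241; d = 1/u = 0.963168
p = (exp((r-q)*dt) - d) / (u - d) = 0.540664
Discount per step: exp(-r*dt) = 0.996257
Stock lattice S(k, i) with i counting down-moves:
  k=0: S(0,0) = 11.2600
  k=1: S(1,0) = 11.6906; S(1,1) = 10.8453
  k=2: S(2,0) = 12.1376; S(2,1) = 11.2600; S(2,2) = 10.4458
  k=3: S(3,0) = 12.6018; S(3,1) = 11.6906; S(3,2) = 10.8453; S(3,3) = 10.0611
Terminal payoffs V(N, i) = max(K - S_T, 0):
  V(3,0) = 0.008197; V(3,1) = 0.919408; V(3,2) = 1.764732; V(3,3) = 2.548932
Backward induction: V(k, i) = exp(-r*dt) * [p * V(k+1, i) + (1-p) * V(k+1, i+1)].
  V(2,0) = exp(-r*dt) * [p*0.008197 + (1-p)*0.919408] = 0.425151
  V(2,1) = exp(-r*dt) * [p*0.919408 + (1-p)*1.764732] = 1.302801
  V(2,2) = exp(-r*dt) * [p*1.764732 + (1-p)*2.548932] = 2.116990
  V(1,0) = exp(-r*dt) * [p*0.425151 + (1-p)*1.302801] = 0.825187
  V(1,1) = exp(-r*dt) * [p*1.302801 + (1-p)*2.116990] = 1.670511
  V(0,0) = exp(-r*dt) * [p*0.825187 + (1-p)*1.670511] = 1.208932


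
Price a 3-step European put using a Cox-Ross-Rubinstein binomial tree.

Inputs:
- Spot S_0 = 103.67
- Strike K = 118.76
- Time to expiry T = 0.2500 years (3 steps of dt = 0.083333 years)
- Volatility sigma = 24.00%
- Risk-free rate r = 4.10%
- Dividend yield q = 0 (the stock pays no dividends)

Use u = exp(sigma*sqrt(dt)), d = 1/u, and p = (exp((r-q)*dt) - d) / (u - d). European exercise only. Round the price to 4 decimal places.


dt = T/N = 0.083333
u = exp(sigma*sqrt(dt)) = 1.071738; d = 1/u = 0.933063
p = (exp((r-q)*dt) - d) / (u - d) = 0.507367
Discount per step: exp(-r*dt) = 0.996589
Stock lattice S(k, i) with i counting down-moves:
  k=0: S(0,0) = 103.6700
  k=1: S(1,0) = 111.1071; S(1,1) = 96.7307
  k=2: S(2,0) = 119.0778; S(2,1) = 103.6700; S(2,2) = 90.2559
  k=3: S(3,0) = 127.6202; S(3,1) = 111.1071; S(3,2) = 96.7307; S(3,3) = 84.2145
Terminal payoffs V(N, i) = max(K - S_T, 0):
  V(3,0) = 0.000000; V(3,1) = 7.652877; V(3,2) = 22.029308; V(3,3) = 34.545537
Backward induction: V(k, i) = exp(-r*dt) * [p * V(k+1, i) + (1-p) * V(k+1, i+1)].
  V(2,0) = exp(-r*dt) * [p*0.000000 + (1-p)*7.652877] = 3.757204
  V(2,1) = exp(-r*dt) * [p*7.652877 + (1-p)*22.029308] = 14.684929
  V(2,2) = exp(-r*dt) * [p*22.029308 + (1-p)*34.545537] = 28.099052
  V(1,0) = exp(-r*dt) * [p*3.757204 + (1-p)*14.684929] = 9.109391
  V(1,1) = exp(-r*dt) * [p*14.684929 + (1-p)*28.099052] = 21.220548
  V(0,0) = exp(-r*dt) * [p*9.109391 + (1-p)*21.220548] = 15.024331

Answer: Price = V(0,0) = 15.0243


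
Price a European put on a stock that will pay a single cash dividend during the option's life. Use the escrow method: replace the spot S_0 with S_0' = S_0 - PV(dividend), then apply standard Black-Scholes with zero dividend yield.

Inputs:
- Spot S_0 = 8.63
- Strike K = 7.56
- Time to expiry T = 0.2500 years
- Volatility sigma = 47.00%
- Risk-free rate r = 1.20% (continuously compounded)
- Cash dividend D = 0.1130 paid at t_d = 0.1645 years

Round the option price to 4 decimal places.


Answer: Price = 0.3596

Derivation:
PV(D) = D * exp(-r * t_d) = 0.1130 * 0.99802795 = 0.11277716
S_0' = S_0 - PV(D) = 8.6300 - 0.11277716 = 8.51722284
d1 = (ln(S_0'/K) + (r + sigma^2/2)*T) / (sigma*sqrt(T)) = 0.63758145
d2 = d1 - sigma*sqrt(T) = 0.40258145
exp(-rT) = 0.99700450
N(-d1) = 0.26187309; N(-d2) = 0.34362808
P = K * exp(-rT) * N(-d2) - S_0' * N(-d1) = 7.5600 * 0.99700450 * 0.34362808 - 8.51722284 * 0.26187309 = 0.3596


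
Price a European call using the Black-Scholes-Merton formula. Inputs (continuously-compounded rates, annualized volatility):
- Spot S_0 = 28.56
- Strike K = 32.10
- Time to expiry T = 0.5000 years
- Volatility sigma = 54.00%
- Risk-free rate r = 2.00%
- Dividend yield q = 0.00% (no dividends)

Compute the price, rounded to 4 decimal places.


d1 = (ln(S/K) + (r - q + 0.5*sigma^2) * T) / (sigma * sqrt(T)) = -0.08890923
d2 = d1 - sigma * sqrt(T) = -0.47074689
exp(-rT) = 0.99004983; exp(-qT) = 1.00000000
C = S_0 * exp(-qT) * N(d1) - K * exp(-rT) * N(d2)
N(d1) = 0.46457702; N(d2) = 0.31891075
C = 28.5600 * 1.00000000 * 0.46457702 - 32.1000 * 0.99004983 * 0.31891075 = 3.1331

Answer: Price = 3.1331


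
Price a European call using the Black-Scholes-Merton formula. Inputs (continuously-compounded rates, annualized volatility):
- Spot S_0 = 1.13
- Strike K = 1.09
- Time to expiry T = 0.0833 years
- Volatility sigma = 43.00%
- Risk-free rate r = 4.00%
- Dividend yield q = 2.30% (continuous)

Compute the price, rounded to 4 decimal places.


d1 = (ln(S/K) + (r - q + 0.5*sigma^2) * T) / (sigma * sqrt(T)) = 0.36386082
d2 = d1 - sigma * sqrt(T) = 0.23975534
exp(-rT) = 0.99667354; exp(-qT) = 0.99808593
C = S_0 * exp(-qT) * N(d1) - K * exp(-rT) * N(d2)
N(d1) = 0.64201903; N(d2) = 0.59474003
C = 1.1300 * 0.99808593 * 0.64201903 - 1.0900 * 0.99667354 * 0.59474003 = 0.0780

Answer: Price = 0.0780


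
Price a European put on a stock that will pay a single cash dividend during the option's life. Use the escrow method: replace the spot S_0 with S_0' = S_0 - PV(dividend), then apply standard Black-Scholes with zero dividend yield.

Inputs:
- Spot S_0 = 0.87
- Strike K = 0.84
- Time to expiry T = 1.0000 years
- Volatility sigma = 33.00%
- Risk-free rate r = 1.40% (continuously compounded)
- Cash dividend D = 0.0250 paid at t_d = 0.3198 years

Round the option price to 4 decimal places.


Answer: Price = 0.1015

Derivation:
PV(D) = D * exp(-r * t_d) = 0.0250 * 0.99553281 = 0.02488832
S_0' = S_0 - PV(D) = 0.8700 - 0.02488832 = 0.84511168
d1 = (ln(S_0'/K) + (r + sigma^2/2)*T) / (sigma*sqrt(T)) = 0.22580876
d2 = d1 - sigma*sqrt(T) = -0.10419124
exp(-rT) = 0.98609754
N(-d1) = 0.41067508; N(-d2) = 0.54149121
P = K * exp(-rT) * N(-d2) - S_0' * N(-d1) = 0.8400 * 0.98609754 * 0.54149121 - 0.84511168 * 0.41067508 = 0.1015


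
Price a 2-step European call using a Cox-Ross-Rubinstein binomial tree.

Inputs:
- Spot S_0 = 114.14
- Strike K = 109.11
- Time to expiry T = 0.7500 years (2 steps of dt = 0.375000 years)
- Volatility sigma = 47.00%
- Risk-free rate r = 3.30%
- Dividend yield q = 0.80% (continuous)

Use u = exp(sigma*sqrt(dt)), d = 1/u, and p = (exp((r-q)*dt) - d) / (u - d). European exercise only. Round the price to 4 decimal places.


dt = T/N = 0.375000
u = exp(sigma*sqrt(dt)) = 1.333511; d = 1/u = 0.749900
p = (exp((r-q)*dt) - d) / (u - d) = 0.444678
Discount per step: exp(-r*dt) = 0.987701
Stock lattice S(k, i) with i counting down-moves:
  k=0: S(0,0) = 114.1400
  k=1: S(1,0) = 152.2069; S(1,1) = 85.5936
  k=2: S(2,0) = 202.9695; S(2,1) = 114.1400; S(2,2) = 64.1867
Terminal payoffs V(N, i) = max(S_T - K, 0):
  V(2,0) = 93.859527; V(2,1) = 5.030000; V(2,2) = 0.000000
Backward induction: V(k, i) = exp(-r*dt) * [p * V(k+1, i) + (1-p) * V(k+1, i+1)].
  V(1,0) = exp(-r*dt) * [p*93.859527 + (1-p)*5.030000] = 43.982884
  V(1,1) = exp(-r*dt) * [p*5.030000 + (1-p)*0.000000] = 2.209222
  V(0,0) = exp(-r*dt) * [p*43.982884 + (1-p)*2.209222] = 20.529429

Answer: Price = V(0,0) = 20.5294


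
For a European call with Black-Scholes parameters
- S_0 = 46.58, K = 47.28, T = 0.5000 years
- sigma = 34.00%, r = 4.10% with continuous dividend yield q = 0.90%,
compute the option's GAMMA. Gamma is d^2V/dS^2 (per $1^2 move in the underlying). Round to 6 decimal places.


Answer: Gamma = 0.035190

Derivation:
d1 = 0.1247165465; d2 = -0.1156997591
phi(d1) = 0.3958516965; exp(-qT) = 0.9955101098; exp(-rT) = 0.9797086965
Gamma = exp(-qT) * phi(d1) / (S * sigma * sqrt(T)) = 0.9955101098 * 0.3958516965 / (46.5800 * 0.3400 * 0.7071067812) = 0.035190


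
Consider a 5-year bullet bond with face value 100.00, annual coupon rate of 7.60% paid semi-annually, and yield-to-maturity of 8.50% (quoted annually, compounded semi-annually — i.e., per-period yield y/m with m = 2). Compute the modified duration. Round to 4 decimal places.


Answer: Modified duration = 4.0627

Derivation:
Coupon per period c = face * coupon_rate / m = 3.800000
Periods per year m = 2; per-period yield y/m = 0.042500
Number of cashflows N = 10
Cashflows (t years, CF_t, discount factor 1/(1+y/m)^(m*t), PV):
  t = 0.5000: CF_t = 3.800000, DF = 0.959233, PV = 3.645084
  t = 1.0000: CF_t = 3.800000, DF = 0.920127, PV = 3.496483
  t = 1.5000: CF_t = 3.800000, DF = 0.882616, PV = 3.353941
  t = 2.0000: CF_t = 3.800000, DF = 0.846634, PV = 3.217209
  t = 2.5000: CF_t = 3.800000, DF = 0.812119, PV = 3.086052
  t = 3.0000: CF_t = 3.800000, DF = 0.779011, PV = 2.960242
  t = 3.5000: CF_t = 3.800000, DF = 0.747253, PV = 2.839561
  t = 4.0000: CF_t = 3.800000, DF = 0.716789, PV = 2.723799
  t = 4.5000: CF_t = 3.800000, DF = 0.687568, PV = 2.612757
  t = 5.0000: CF_t = 103.800000, DF = 0.659537, PV = 68.459972
Price P = sum_t PV_t = 96.395101
First compute Macaulay numerator sum_t t * PV_t:
  t * PV_t at t = 0.5000: 1.822542
  t * PV_t at t = 1.0000: 3.496483
  t * PV_t at t = 1.5000: 5.030911
  t * PV_t at t = 2.0000: 6.434419
  t * PV_t at t = 2.5000: 7.715131
  t * PV_t at t = 3.0000: 8.880726
  t * PV_t at t = 3.5000: 9.938462
  t * PV_t at t = 4.0000: 10.895197
  t * PV_t at t = 4.5000: 11.757407
  t * PV_t at t = 5.0000: 342.299860
Macaulay duration D = 408.271138 / 96.395101 = 4.235393
Modified duration = D / (1 + y/m) = 4.235393 / (1 + 0.042500) = 4.062727


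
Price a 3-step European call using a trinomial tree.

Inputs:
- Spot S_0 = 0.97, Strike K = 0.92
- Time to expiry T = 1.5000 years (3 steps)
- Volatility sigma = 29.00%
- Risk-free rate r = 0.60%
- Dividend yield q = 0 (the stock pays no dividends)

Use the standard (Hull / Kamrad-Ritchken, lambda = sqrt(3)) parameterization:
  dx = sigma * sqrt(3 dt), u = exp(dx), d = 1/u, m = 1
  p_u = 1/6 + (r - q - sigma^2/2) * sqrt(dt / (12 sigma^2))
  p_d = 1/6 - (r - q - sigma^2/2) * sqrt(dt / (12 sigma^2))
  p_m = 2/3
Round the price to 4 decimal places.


dt = T/N = 0.500000; dx = sigma*sqrt(3*dt) = 0.355176
u = exp(dx) = 1.426432; d = 1/u = 0.701050
p_u = 0.141292, p_m = 0.666667, p_d = 0.192041
Discount per step: exp(-r*dt) = 0.997004
Stock lattice S(k, j) with j the centered position index:
  k=0: S(0,+0) = 0.9700
  k=1: S(1,-1) = 0.6800; S(1,+0) = 0.9700; S(1,+1) = 1.3836
  k=2: S(2,-2) = 0.4767; S(2,-1) = 0.6800; S(2,+0) = 0.9700; S(2,+1) = 1.3836; S(2,+2) = 1.9737
  k=3: S(3,-3) = 0.3342; S(3,-2) = 0.4767; S(3,-1) = 0.6800; S(3,+0) = 0.9700; S(3,+1) = 1.3836; S(3,+2) = 1.9737; S(3,+3) = 2.8153
Terminal payoffs V(N, j) = max(S_T - K, 0):
  V(3,-3) = 0.000000; V(3,-2) = 0.000000; V(3,-1) = 0.000000; V(3,+0) = 0.050000; V(3,+1) = 0.463639; V(3,+2) = 1.053666; V(3,+3) = 1.895300
Backward induction: V(k, j) = exp(-r*dt) * [p_u * V(k+1, j+1) + p_m * V(k+1, j) + p_d * V(k+1, j-1)]
  V(2,-2) = exp(-r*dt) * [p_u*0.000000 + p_m*0.000000 + p_d*0.000000] = 0.000000
  V(2,-1) = exp(-r*dt) * [p_u*0.050000 + p_m*0.000000 + p_d*0.000000] = 0.007043
  V(2,+0) = exp(-r*dt) * [p_u*0.463639 + p_m*0.050000 + p_d*0.000000] = 0.098546
  V(2,+1) = exp(-r*dt) * [p_u*1.053666 + p_m*0.463639 + p_d*0.050000] = 0.466168
  V(2,+2) = exp(-r*dt) * [p_u*1.895300 + p_m*1.053666 + p_d*0.463639] = 1.056099
  V(1,-1) = exp(-r*dt) * [p_u*0.098546 + p_m*0.007043 + p_d*0.000000] = 0.018564
  V(1,+0) = exp(-r*dt) * [p_u*0.466168 + p_m*0.098546 + p_d*0.007043] = 0.132517
  V(1,+1) = exp(-r*dt) * [p_u*1.056099 + p_m*0.466168 + p_d*0.098546] = 0.477488
  V(0,+0) = exp(-r*dt) * [p_u*0.477488 + p_m*0.132517 + p_d*0.018564] = 0.158898

Answer: Price = V(0,0) = 0.1589


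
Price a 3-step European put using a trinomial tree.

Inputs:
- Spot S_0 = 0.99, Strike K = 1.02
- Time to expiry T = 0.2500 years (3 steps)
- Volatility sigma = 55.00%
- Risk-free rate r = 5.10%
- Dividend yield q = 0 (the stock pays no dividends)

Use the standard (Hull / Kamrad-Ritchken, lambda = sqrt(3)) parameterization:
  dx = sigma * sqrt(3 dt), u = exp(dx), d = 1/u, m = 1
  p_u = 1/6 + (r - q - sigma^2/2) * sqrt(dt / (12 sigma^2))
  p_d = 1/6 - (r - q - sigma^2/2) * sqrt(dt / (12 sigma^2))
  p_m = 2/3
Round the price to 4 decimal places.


Answer: Price = V(0,0) = 0.1130

Derivation:
dt = T/N = 0.083333; dx = sigma*sqrt(3*dt) = 0.275000
u = exp(dx) = 1.316531; d = 1/u = 0.759572
p_u = 0.151477, p_m = 0.666667, p_d = 0.181856
Discount per step: exp(-r*dt) = 0.995759
Stock lattice S(k, j) with j the centered position index:
  k=0: S(0,+0) = 0.9900
  k=1: S(1,-1) = 0.7520; S(1,+0) = 0.9900; S(1,+1) = 1.3034
  k=2: S(2,-2) = 0.5712; S(2,-1) = 0.7520; S(2,+0) = 0.9900; S(2,+1) = 1.3034; S(2,+2) = 1.7159
  k=3: S(3,-3) = 0.4339; S(3,-2) = 0.5712; S(3,-1) = 0.7520; S(3,+0) = 0.9900; S(3,+1) = 1.3034; S(3,+2) = 1.7159; S(3,+3) = 2.2591
Terminal payoffs V(N, j) = max(K - S_T, 0):
  V(3,-3) = 0.586147; V(3,-2) = 0.448820; V(3,-1) = 0.268024; V(3,+0) = 0.030000; V(3,+1) = 0.000000; V(3,+2) = 0.000000; V(3,+3) = 0.000000
Backward induction: V(k, j) = exp(-r*dt) * [p_u * V(k+1, j+1) + p_m * V(k+1, j) + p_d * V(k+1, j-1)]
  V(2,-2) = exp(-r*dt) * [p_u*0.268024 + p_m*0.448820 + p_d*0.586147] = 0.444514
  V(2,-1) = exp(-r*dt) * [p_u*0.030000 + p_m*0.268024 + p_d*0.448820] = 0.263724
  V(2,+0) = exp(-r*dt) * [p_u*0.000000 + p_m*0.030000 + p_d*0.268024] = 0.068450
  V(2,+1) = exp(-r*dt) * [p_u*0.000000 + p_m*0.000000 + p_d*0.030000] = 0.005433
  V(2,+2) = exp(-r*dt) * [p_u*0.000000 + p_m*0.000000 + p_d*0.000000] = 0.000000
  V(1,-1) = exp(-r*dt) * [p_u*0.068450 + p_m*0.263724 + p_d*0.444514] = 0.265890
  V(1,+0) = exp(-r*dt) * [p_u*0.005433 + p_m*0.068450 + p_d*0.263724] = 0.094016
  V(1,+1) = exp(-r*dt) * [p_u*0.000000 + p_m*0.005433 + p_d*0.068450] = 0.016002
  V(0,+0) = exp(-r*dt) * [p_u*0.016002 + p_m*0.094016 + p_d*0.265890] = 0.112974


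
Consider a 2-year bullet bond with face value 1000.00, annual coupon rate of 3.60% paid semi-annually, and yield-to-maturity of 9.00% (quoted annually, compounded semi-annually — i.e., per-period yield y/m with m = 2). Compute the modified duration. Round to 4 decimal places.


Answer: Modified duration = 1.8607

Derivation:
Coupon per period c = face * coupon_rate / m = 18.000000
Periods per year m = 2; per-period yield y/m = 0.045000
Number of cashflows N = 4
Cashflows (t years, CF_t, discount factor 1/(1+y/m)^(m*t), PV):
  t = 0.5000: CF_t = 18.000000, DF = 0.956938, PV = 17.224880
  t = 1.0000: CF_t = 18.000000, DF = 0.915730, PV = 16.483139
  t = 1.5000: CF_t = 18.000000, DF = 0.876297, PV = 15.773339
  t = 2.0000: CF_t = 1018.000000, DF = 0.838561, PV = 853.655448
Price P = sum_t PV_t = 903.136806
First compute Macaulay numerator sum_t t * PV_t:
  t * PV_t at t = 0.5000: 8.612440
  t * PV_t at t = 1.0000: 16.483139
  t * PV_t at t = 1.5000: 23.660008
  t * PV_t at t = 2.0000: 1707.310896
Macaulay duration D = 1756.066483 / 903.136806 = 1.944408
Modified duration = D / (1 + y/m) = 1.944408 / (1 + 0.045000) = 1.860678


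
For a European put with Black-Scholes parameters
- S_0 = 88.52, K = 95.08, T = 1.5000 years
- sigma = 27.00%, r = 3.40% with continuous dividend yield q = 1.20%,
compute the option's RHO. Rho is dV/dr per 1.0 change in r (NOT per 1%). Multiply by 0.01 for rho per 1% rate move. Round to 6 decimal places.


Answer: Rho = -82.798228

Derivation:
d1 = 0.0489440489; d2 = -0.2817370663
phi(d1) = 0.3984647294; exp(-qT) = 0.9821610324; exp(-rT) = 0.9502786705
N(-d2) = 0.6109274348
Rho = -K*T*exp(-rT)*N(-d2) = -95.0800 * 1.5000 * 0.9502786705 * 0.6109274348 = -82.798228


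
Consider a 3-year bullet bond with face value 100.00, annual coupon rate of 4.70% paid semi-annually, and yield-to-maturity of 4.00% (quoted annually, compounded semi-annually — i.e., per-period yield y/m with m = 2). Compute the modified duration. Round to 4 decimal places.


Coupon per period c = face * coupon_rate / m = 2.350000
Periods per year m = 2; per-period yield y/m = 0.020000
Number of cashflows N = 6
Cashflows (t years, CF_t, discount factor 1/(1+y/m)^(m*t), PV):
  t = 0.5000: CF_t = 2.350000, DF = 0.980392, PV = 2.303922
  t = 1.0000: CF_t = 2.350000, DF = 0.961169, PV = 2.258747
  t = 1.5000: CF_t = 2.350000, DF = 0.942322, PV = 2.214457
  t = 2.0000: CF_t = 2.350000, DF = 0.923845, PV = 2.171037
  t = 2.5000: CF_t = 2.350000, DF = 0.905731, PV = 2.128467
  t = 3.0000: CF_t = 102.350000, DF = 0.887971, PV = 90.883871
Price P = sum_t PV_t = 101.960501
First compute Macaulay numerator sum_t t * PV_t:
  t * PV_t at t = 0.5000: 1.151961
  t * PV_t at t = 1.0000: 2.258747
  t * PV_t at t = 1.5000: 3.321686
  t * PV_t at t = 2.0000: 4.342074
  t * PV_t at t = 2.5000: 5.321169
  t * PV_t at t = 3.0000: 272.651613
Macaulay duration D = 289.047249 / 101.960501 = 2.834894
Modified duration = D / (1 + y/m) = 2.834894 / (1 + 0.020000) = 2.779308

Answer: Modified duration = 2.7793


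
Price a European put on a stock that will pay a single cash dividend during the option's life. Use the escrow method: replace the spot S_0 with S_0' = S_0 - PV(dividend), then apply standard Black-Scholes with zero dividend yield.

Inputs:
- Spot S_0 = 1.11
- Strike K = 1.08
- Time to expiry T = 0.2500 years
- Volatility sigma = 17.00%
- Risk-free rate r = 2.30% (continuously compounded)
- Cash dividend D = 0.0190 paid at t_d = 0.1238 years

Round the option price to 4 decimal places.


PV(D) = D * exp(-r * t_d) = 0.0190 * 0.99715665 = 0.01894598
S_0' = S_0 - PV(D) = 1.1100 - 0.01894598 = 1.09105402
d1 = (ln(S_0'/K) + (r + sigma^2/2)*T) / (sigma*sqrt(T)) = 0.22994920
d2 = d1 - sigma*sqrt(T) = 0.14494920
exp(-rT) = 0.99426650
N(-d1) = 0.40906562; N(-d2) = 0.44237549
P = K * exp(-rT) * N(-d2) - S_0' * N(-d1) = 1.0800 * 0.99426650 * 0.44237549 - 1.09105402 * 0.40906562 = 0.0287

Answer: Price = 0.0287


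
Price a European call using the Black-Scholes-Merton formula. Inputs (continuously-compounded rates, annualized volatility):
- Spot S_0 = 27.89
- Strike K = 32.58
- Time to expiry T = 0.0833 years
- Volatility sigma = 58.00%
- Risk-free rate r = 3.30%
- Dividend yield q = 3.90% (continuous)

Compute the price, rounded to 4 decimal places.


d1 = (ln(S/K) + (r - q + 0.5*sigma^2) * T) / (sigma * sqrt(T)) = -0.84779428
d2 = d1 - sigma * sqrt(T) = -1.01519237
exp(-rT) = 0.99725487; exp(-qT) = 0.99675657
C = S_0 * exp(-qT) * N(d1) - K * exp(-rT) * N(d2)
N(d1) = 0.19827628; N(d2) = 0.15500707
C = 27.8900 * 0.99675657 * 0.19827628 - 32.5800 * 0.99725487 * 0.15500707 = 0.4757

Answer: Price = 0.4757


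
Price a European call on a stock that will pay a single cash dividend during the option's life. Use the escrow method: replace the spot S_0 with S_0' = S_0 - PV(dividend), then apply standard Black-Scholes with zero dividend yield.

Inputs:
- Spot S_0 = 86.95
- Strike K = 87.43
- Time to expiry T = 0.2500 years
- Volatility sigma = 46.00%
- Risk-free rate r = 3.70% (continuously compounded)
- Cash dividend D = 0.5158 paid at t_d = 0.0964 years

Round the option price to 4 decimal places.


PV(D) = D * exp(-r * t_d) = 0.5158 * 0.99643955 = 0.51396352
S_0' = S_0 - PV(D) = 86.9500 - 0.51396352 = 86.43603648
d1 = (ln(S_0'/K) + (r + sigma^2/2)*T) / (sigma*sqrt(T)) = 0.10550524
d2 = d1 - sigma*sqrt(T) = -0.12449476
exp(-rT) = 0.99079265
N(d1) = 0.54201254; N(d2) = 0.45046177
C = S_0' * N(d1) - K * exp(-rT) * N(d2) = 86.43603648 * 0.54201254 - 87.4300 * 0.99079265 * 0.45046177 = 7.8282

Answer: Price = 7.8282


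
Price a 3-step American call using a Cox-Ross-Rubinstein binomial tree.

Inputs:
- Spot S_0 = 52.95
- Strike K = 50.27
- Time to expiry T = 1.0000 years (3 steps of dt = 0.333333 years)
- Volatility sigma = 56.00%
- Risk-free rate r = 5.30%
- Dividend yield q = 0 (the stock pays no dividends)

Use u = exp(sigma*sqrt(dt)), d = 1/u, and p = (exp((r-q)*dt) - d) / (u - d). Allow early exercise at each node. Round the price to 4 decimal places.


Answer: Price = V(0,0) = 14.7661

Derivation:
dt = T/N = 0.333333
u = exp(sigma*sqrt(dt)) = 1.381702; d = 1/u = 0.723745
p = (exp((r-q)*dt) - d) / (u - d) = 0.446957
Discount per step: exp(-r*dt) = 0.982488
Stock lattice S(k, i) with i counting down-moves:
  k=0: S(0,0) = 52.9500
  k=1: S(1,0) = 73.1611; S(1,1) = 38.3223
  k=2: S(2,0) = 101.0869; S(2,1) = 52.9500; S(2,2) = 27.7356
  k=3: S(3,0) = 139.6720; S(3,1) = 73.1611; S(3,2) = 38.3223; S(3,3) = 20.0735
Terminal payoffs V(N, i) = max(S_T - K, 0):
  V(3,0) = 89.401959; V(3,1) = 22.891127; V(3,2) = 0.000000; V(3,3) = 0.000000
Backward induction: V(k, i) = exp(-r*dt) * [p * V(k+1, i) + (1-p) * V(k+1, i+1)]; then take max(V_cont, immediate exercise) for American.
  V(2,0) = exp(-r*dt) * [p*89.401959 + (1-p)*22.891127] = 51.697187; exercise = 50.816883; V(2,0) = max -> 51.697187
  V(2,1) = exp(-r*dt) * [p*22.891127 + (1-p)*0.000000] = 10.052186; exercise = 2.680000; V(2,1) = max -> 10.052186
  V(2,2) = exp(-r*dt) * [p*0.000000 + (1-p)*0.000000] = 0.000000; exercise = 0.000000; V(2,2) = max -> 0.000000
  V(1,0) = exp(-r*dt) * [p*51.697187 + (1-p)*10.052186] = 28.163737; exercise = 22.891127; V(1,0) = max -> 28.163737
  V(1,1) = exp(-r*dt) * [p*10.052186 + (1-p)*0.000000] = 4.414219; exercise = 0.000000; V(1,1) = max -> 4.414219
  V(0,0) = exp(-r*dt) * [p*28.163737 + (1-p)*4.414219] = 14.766052; exercise = 2.680000; V(0,0) = max -> 14.766052


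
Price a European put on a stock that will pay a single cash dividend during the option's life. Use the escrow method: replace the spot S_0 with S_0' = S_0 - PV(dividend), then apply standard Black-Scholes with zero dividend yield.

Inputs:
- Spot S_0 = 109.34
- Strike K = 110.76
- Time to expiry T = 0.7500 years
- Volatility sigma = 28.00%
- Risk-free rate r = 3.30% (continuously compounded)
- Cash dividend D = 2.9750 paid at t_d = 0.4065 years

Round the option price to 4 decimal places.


Answer: Price = 11.1923

Derivation:
PV(D) = D * exp(-r * t_d) = 2.9750 * 0.98667507 = 2.93535834
S_0' = S_0 - PV(D) = 109.3400 - 2.93535834 = 106.40464166
d1 = (ln(S_0'/K) + (r + sigma^2/2)*T) / (sigma*sqrt(T)) = 0.05787319
d2 = d1 - sigma*sqrt(T) = -0.18461393
exp(-rT) = 0.97555377
N(-d1) = 0.47692482; N(-d2) = 0.57323407
P = K * exp(-rT) * N(-d2) - S_0' * N(-d1) = 110.7600 * 0.97555377 * 0.57323407 - 106.40464166 * 0.47692482 = 11.1923


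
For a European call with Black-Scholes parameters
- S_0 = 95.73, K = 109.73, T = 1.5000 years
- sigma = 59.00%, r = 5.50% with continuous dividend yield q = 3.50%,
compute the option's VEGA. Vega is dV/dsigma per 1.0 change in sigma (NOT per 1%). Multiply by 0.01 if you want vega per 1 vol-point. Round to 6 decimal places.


d1 = 0.2139275373; d2 = -0.5086719368
phi(d1) = 0.3899171381; exp(-qT) = 0.9488543211; exp(-rT) = 0.9208114379
Vega = S * exp(-qT) * phi(d1) * sqrt(T) = 95.7300 * 0.9488543211 * 0.3899171381 * 1.2247448714 = 43.377603

Answer: Vega = 43.377603


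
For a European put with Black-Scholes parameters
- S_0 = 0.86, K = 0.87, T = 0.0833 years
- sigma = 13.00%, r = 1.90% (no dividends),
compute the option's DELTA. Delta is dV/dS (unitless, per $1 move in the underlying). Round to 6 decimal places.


Answer: Delta = -0.597615

Derivation:
d1 = -0.2471794467; d2 = -0.2846997079
phi(d1) = 0.3869393283; exp(-qT) = 1.0000000000; exp(-rT) = 0.9984185518
N(-d1) = 0.5976153245
Delta = -exp(-qT) * N(-d1) = -1.0000000000 * 0.5976153245 = -0.597615


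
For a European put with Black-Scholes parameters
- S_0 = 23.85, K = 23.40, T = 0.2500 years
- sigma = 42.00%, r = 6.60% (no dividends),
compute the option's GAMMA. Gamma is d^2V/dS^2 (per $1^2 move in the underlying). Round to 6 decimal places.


d1 = 0.2742771189; d2 = 0.0642771189
phi(d1) = 0.3842151864; exp(-qT) = 1.0000000000; exp(-rT) = 0.9836353794
Gamma = exp(-qT) * phi(d1) / (S * sigma * sqrt(T)) = 1.0000000000 * 0.3842151864 / (23.8500 * 0.4200 * 0.5000000000) = 0.076713

Answer: Gamma = 0.076713


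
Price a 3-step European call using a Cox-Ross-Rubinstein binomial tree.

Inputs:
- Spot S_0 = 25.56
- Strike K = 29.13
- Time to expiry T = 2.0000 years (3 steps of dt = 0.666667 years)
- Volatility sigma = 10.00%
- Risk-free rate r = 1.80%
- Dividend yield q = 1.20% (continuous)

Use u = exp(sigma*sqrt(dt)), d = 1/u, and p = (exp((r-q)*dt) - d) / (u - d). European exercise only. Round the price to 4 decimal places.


dt = T/N = 0.666667
u = exp(sigma*sqrt(dt)) = 1.085076; d = 1/u = 0.921595
p = (exp((r-q)*dt) - d) / (u - d) = 0.504116
Discount per step: exp(-r*dt) = 0.988072
Stock lattice S(k, i) with i counting down-moves:
  k=0: S(0,0) = 25.5600
  k=1: S(1,0) = 27.7345; S(1,1) = 23.5560
  k=2: S(2,0) = 30.0941; S(2,1) = 25.5600; S(2,2) = 21.7091
  k=3: S(3,0) = 32.6543; S(3,1) = 27.7345; S(3,2) = 23.5560; S(3,3) = 20.0069
Terminal payoffs V(N, i) = max(S_T - K, 0):
  V(3,0) = 3.524335; V(3,1) = 0.000000; V(3,2) = 0.000000; V(3,3) = 0.000000
Backward induction: V(k, i) = exp(-r*dt) * [p * V(k+1, i) + (1-p) * V(k+1, i+1)].
  V(2,0) = exp(-r*dt) * [p*3.524335 + (1-p)*0.000000] = 1.755479
  V(2,1) = exp(-r*dt) * [p*0.000000 + (1-p)*0.000000] = 0.000000
  V(2,2) = exp(-r*dt) * [p*0.000000 + (1-p)*0.000000] = 0.000000
  V(1,0) = exp(-r*dt) * [p*1.755479 + (1-p)*0.000000] = 0.874408
  V(1,1) = exp(-r*dt) * [p*0.000000 + (1-p)*0.000000] = 0.000000
  V(0,0) = exp(-r*dt) * [p*0.874408 + (1-p)*0.000000] = 0.435545

Answer: Price = V(0,0) = 0.4355


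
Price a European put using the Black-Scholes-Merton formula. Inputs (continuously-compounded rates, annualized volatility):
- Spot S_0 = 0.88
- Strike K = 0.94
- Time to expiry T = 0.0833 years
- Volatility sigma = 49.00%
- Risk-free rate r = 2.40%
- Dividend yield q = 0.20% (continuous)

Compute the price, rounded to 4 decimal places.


Answer: Price = 0.0855

Derivation:
d1 = (ln(S/K) + (r - q + 0.5*sigma^2) * T) / (sigma * sqrt(T)) = -0.38271982
d2 = d1 - sigma * sqrt(T) = -0.52414234
exp(-rT) = 0.99800280; exp(-qT) = 0.99983341
P = K * exp(-rT) * N(-d2) - S_0 * exp(-qT) * N(-d1)
N(-d1) = 0.64903624; N(-d2) = 0.69991023
P = 0.9400 * 0.99800280 * 0.69991023 - 0.8800 * 0.99983341 * 0.64903624 = 0.0855


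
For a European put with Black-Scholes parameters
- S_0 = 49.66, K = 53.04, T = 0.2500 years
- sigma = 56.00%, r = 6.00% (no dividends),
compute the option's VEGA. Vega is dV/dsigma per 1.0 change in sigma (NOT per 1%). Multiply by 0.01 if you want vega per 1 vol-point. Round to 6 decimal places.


Answer: Vega = 9.897171

Derivation:
d1 = -0.0415948778; d2 = -0.3215948778
phi(d1) = 0.3985973179; exp(-qT) = 1.0000000000; exp(-rT) = 0.9851119396
Vega = S * exp(-qT) * phi(d1) * sqrt(T) = 49.6600 * 1.0000000000 * 0.3985973179 * 0.5000000000 = 9.897171


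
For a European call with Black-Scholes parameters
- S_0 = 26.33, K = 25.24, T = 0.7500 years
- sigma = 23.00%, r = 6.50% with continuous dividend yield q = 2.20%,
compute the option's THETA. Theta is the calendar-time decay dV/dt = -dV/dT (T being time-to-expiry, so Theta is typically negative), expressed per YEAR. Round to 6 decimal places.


Answer: Theta = -1.787995

Derivation:
d1 = 0.4737607577; d2 = 0.2745749148
phi(d1) = 0.3565919454; exp(-qT) = 0.9836353794; exp(-rT) = 0.9524192047
Theta = -S*exp(-qT)*phi(d1)*sigma/(2*sqrt(T)) - r*K*exp(-rT)*N(d2) + q*S*exp(-qT)*N(d1)
N(d1) = 0.6821647393; N(d2) = 0.6081785795; sqrt(T) = 0.8660254038
Term 1 = -26.3300 * 0.9836353794 * 0.3565919454 * 0.2300 / (2 * 0.8660254038) = -1.2263762688
Term 2 = -0.0650 * 25.2400 * 0.9524192047 * 0.6081785795 = -0.9503027173
Term 3 = 0.0220 * 26.3300 * 0.9836353794 * 0.6821647393 = 0.3886842548
Theta = -1.2263762688 + (-0.9503027173) + (0.3886842548) = -1.787995


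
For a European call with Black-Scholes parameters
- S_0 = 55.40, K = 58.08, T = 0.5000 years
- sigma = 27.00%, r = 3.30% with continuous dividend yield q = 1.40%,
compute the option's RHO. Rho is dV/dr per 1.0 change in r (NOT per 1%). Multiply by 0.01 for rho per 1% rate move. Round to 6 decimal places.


Answer: Rho = 10.989036

Derivation:
d1 = -0.1022255200; d2 = -0.2931443509
phi(d1) = 0.3968632319; exp(-qT) = 0.9930244429; exp(-rT) = 0.9836353794
N(d2) = 0.3847059090
Rho = K*T*exp(-rT)*N(d2) = 58.0800 * 0.5000 * 0.9836353794 * 0.3847059090 = 10.989036


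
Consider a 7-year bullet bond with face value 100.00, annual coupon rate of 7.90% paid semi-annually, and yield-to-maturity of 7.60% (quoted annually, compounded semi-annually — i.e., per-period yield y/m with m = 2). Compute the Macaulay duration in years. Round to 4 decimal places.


Answer: Macaulay duration = 5.5221 years

Derivation:
Coupon per period c = face * coupon_rate / m = 3.950000
Periods per year m = 2; per-period yield y/m = 0.038000
Number of cashflows N = 14
Cashflows (t years, CF_t, discount factor 1/(1+y/m)^(m*t), PV):
  t = 0.5000: CF_t = 3.950000, DF = 0.963391, PV = 3.805395
  t = 1.0000: CF_t = 3.950000, DF = 0.928122, PV = 3.666084
  t = 1.5000: CF_t = 3.950000, DF = 0.894145, PV = 3.531873
  t = 2.0000: CF_t = 3.950000, DF = 0.861411, PV = 3.402575
  t = 2.5000: CF_t = 3.950000, DF = 0.829876, PV = 3.278010
  t = 3.0000: CF_t = 3.950000, DF = 0.799495, PV = 3.158006
  t = 3.5000: CF_t = 3.950000, DF = 0.770227, PV = 3.042395
  t = 4.0000: CF_t = 3.950000, DF = 0.742030, PV = 2.931017
  t = 4.5000: CF_t = 3.950000, DF = 0.714865, PV = 2.823715
  t = 5.0000: CF_t = 3.950000, DF = 0.688694, PV = 2.720342
  t = 5.5000: CF_t = 3.950000, DF = 0.663482, PV = 2.620754
  t = 6.0000: CF_t = 3.950000, DF = 0.639193, PV = 2.524811
  t = 6.5000: CF_t = 3.950000, DF = 0.615793, PV = 2.432380
  t = 7.0000: CF_t = 103.950000, DF = 0.593249, PV = 61.668239
Price P = sum_t PV_t = 101.605596
Macaulay numerator sum_t t * PV_t:
  t * PV_t at t = 0.5000: 1.902697
  t * PV_t at t = 1.0000: 3.666084
  t * PV_t at t = 1.5000: 5.297809
  t * PV_t at t = 2.0000: 6.805150
  t * PV_t at t = 2.5000: 8.195026
  t * PV_t at t = 3.0000: 9.474019
  t * PV_t at t = 3.5000: 10.648383
  t * PV_t at t = 4.0000: 11.724066
  t * PV_t at t = 4.5000: 12.706719
  t * PV_t at t = 5.0000: 13.601712
  t * PV_t at t = 5.5000: 14.414145
  t * PV_t at t = 6.0000: 15.148865
  t * PV_t at t = 6.5000: 15.810473
  t * PV_t at t = 7.0000: 431.677671
Macaulay duration D = (sum_t t * PV_t) / P = 561.072818 / 101.605596 = 5.522066


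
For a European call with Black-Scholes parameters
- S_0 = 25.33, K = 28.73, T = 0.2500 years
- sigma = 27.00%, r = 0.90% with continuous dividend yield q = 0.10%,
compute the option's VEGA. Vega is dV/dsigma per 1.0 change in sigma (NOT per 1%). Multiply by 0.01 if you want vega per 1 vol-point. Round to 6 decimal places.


d1 = -0.8506659924; d2 = -0.9856659924
phi(d1) = 0.2778275036; exp(-qT) = 0.9997500312; exp(-rT) = 0.9977525294
Vega = S * exp(-qT) * phi(d1) * sqrt(T) = 25.3300 * 0.9997500312 * 0.2778275036 * 0.5000000000 = 3.517806

Answer: Vega = 3.517806


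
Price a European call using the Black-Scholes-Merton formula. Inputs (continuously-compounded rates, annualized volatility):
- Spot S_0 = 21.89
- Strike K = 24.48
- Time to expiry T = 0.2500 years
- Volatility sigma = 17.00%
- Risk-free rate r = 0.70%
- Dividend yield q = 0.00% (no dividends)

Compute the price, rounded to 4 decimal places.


Answer: Price = 0.0904

Derivation:
d1 = (ln(S/K) + (r - q + 0.5*sigma^2) * T) / (sigma * sqrt(T)) = -1.25251819
d2 = d1 - sigma * sqrt(T) = -1.33751819
exp(-rT) = 0.99825153; exp(-qT) = 1.00000000
C = S_0 * exp(-qT) * N(d1) - K * exp(-rT) * N(d2)
N(d1) = 0.10519055; N(d2) = 0.09052677
C = 21.8900 * 1.00000000 * 0.10519055 - 24.4800 * 0.99825153 * 0.09052677 = 0.0904


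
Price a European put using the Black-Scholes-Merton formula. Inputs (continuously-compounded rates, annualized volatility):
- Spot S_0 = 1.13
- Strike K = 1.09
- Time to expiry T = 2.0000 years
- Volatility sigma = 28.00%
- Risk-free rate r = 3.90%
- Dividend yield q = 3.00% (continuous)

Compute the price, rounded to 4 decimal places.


Answer: Price = 0.1361

Derivation:
d1 = (ln(S/K) + (r - q + 0.5*sigma^2) * T) / (sigma * sqrt(T)) = 0.33446135
d2 = d1 - sigma * sqrt(T) = -0.06151845
exp(-rT) = 0.92496443; exp(-qT) = 0.94176453
P = K * exp(-rT) * N(-d2) - S_0 * exp(-qT) * N(-d1)
N(-d1) = 0.36901573; N(-d2) = 0.52452684
P = 1.0900 * 0.92496443 * 0.52452684 - 1.1300 * 0.94176453 * 0.36901573 = 0.1361


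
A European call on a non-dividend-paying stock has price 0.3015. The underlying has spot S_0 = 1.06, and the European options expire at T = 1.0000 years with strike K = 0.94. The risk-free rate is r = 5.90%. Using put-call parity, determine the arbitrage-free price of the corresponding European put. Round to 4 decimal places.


Answer: Put price = 0.1276

Derivation:
Put-call parity: C - P = S_0 * exp(-qT) - K * exp(-rT).
S_0 * exp(-qT) = 1.0600 * 1.00000000 = 1.06000000
K * exp(-rT) = 0.9400 * 0.94270677 = 0.88614436
P = C - S*exp(-qT) + K*exp(-rT)
P = 0.3015 - 1.06000000 + 0.88614436 = 0.1276


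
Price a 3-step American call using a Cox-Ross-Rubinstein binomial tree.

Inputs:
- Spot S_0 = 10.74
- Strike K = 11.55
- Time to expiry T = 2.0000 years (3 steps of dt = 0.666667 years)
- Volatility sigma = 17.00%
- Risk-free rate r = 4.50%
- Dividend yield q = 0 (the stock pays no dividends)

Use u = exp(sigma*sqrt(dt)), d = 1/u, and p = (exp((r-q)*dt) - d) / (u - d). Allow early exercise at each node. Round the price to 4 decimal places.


dt = T/N = 0.666667
u = exp(sigma*sqrt(dt)) = 1.148899; d = 1/u = 0.870398
p = (exp((r-q)*dt) - d) / (u - d) = 0.574706
Discount per step: exp(-r*dt) = 0.970446
Stock lattice S(k, i) with i counting down-moves:
  k=0: S(0,0) = 10.7400
  k=1: S(1,0) = 12.3392; S(1,1) = 9.3481
  k=2: S(2,0) = 14.1765; S(2,1) = 10.7400; S(2,2) = 8.1365
  k=3: S(3,0) = 16.2873; S(3,1) = 12.3392; S(3,2) = 9.3481; S(3,3) = 7.0820
Terminal payoffs V(N, i) = max(S_T - K, 0):
  V(3,0) = 4.737344; V(3,1) = 0.789179; V(3,2) = 0.000000; V(3,3) = 0.000000
Backward induction: V(k, i) = exp(-r*dt) * [p * V(k+1, i) + (1-p) * V(k+1, i+1)]; then take max(V_cont, immediate exercise) for American.
  V(2,0) = exp(-r*dt) * [p*4.737344 + (1-p)*0.789179] = 2.967829; exercise = 2.626475; V(2,0) = max -> 2.967829
  V(2,1) = exp(-r*dt) * [p*0.789179 + (1-p)*0.000000] = 0.440142; exercise = 0.000000; V(2,1) = max -> 0.440142
  V(2,2) = exp(-r*dt) * [p*0.000000 + (1-p)*0.000000] = 0.000000; exercise = 0.000000; V(2,2) = max -> 0.000000
  V(1,0) = exp(-r*dt) * [p*2.967829 + (1-p)*0.440142] = 1.836878; exercise = 0.789179; V(1,0) = max -> 1.836878
  V(1,1) = exp(-r*dt) * [p*0.440142 + (1-p)*0.000000] = 0.245476; exercise = 0.000000; V(1,1) = max -> 0.245476
  V(0,0) = exp(-r*dt) * [p*1.836878 + (1-p)*0.245476] = 1.125779; exercise = 0.000000; V(0,0) = max -> 1.125779

Answer: Price = V(0,0) = 1.1258


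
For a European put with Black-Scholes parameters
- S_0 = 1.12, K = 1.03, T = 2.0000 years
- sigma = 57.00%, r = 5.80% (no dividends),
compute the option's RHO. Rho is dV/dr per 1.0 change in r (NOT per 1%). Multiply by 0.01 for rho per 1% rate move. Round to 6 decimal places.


Answer: Rho = -1.030333

Derivation:
d1 = 0.6508730389; d2 = -0.1552286916
phi(d1) = 0.3227890098; exp(-qT) = 1.0000000000; exp(-rT) = 0.8904752233
N(-d2) = 0.5616794851
Rho = -K*T*exp(-rT)*N(-d2) = -1.0300 * 2.0000 * 0.8904752233 * 0.5616794851 = -1.030333


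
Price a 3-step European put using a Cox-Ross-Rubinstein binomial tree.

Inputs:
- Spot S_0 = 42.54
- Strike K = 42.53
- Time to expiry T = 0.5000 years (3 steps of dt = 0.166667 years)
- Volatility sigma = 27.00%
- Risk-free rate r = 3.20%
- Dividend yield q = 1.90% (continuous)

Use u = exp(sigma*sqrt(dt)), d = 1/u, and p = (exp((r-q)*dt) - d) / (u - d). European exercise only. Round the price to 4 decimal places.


dt = T/N = 0.166667
u = exp(sigma*sqrt(dt)) = 1.116532; d = 1/u = 0.895631
p = (exp((r-q)*dt) - d) / (u - d) = 0.482290
Discount per step: exp(-r*dt) = 0.994681
Stock lattice S(k, i) with i counting down-moves:
  k=0: S(0,0) = 42.5400
  k=1: S(1,0) = 47.4973; S(1,1) = 38.1001
  k=2: S(2,0) = 53.0322; S(2,1) = 42.5400; S(2,2) = 34.1237
  k=3: S(3,0) = 59.2121; S(3,1) = 47.4973; S(3,2) = 38.1001; S(3,3) = 30.5622
Terminal payoffs V(N, i) = max(K - S_T, 0):
  V(3,0) = 0.000000; V(3,1) = 0.000000; V(3,2) = 4.429867; V(3,3) = 11.967808
Backward induction: V(k, i) = exp(-r*dt) * [p * V(k+1, i) + (1-p) * V(k+1, i+1)].
  V(2,0) = exp(-r*dt) * [p*0.000000 + (1-p)*0.000000] = 0.000000
  V(2,1) = exp(-r*dt) * [p*0.000000 + (1-p)*4.429867] = 2.281187
  V(2,2) = exp(-r*dt) * [p*4.429867 + (1-p)*11.967808] = 8.288013
  V(1,0) = exp(-r*dt) * [p*0.000000 + (1-p)*2.281187] = 1.174711
  V(1,1) = exp(-r*dt) * [p*2.281187 + (1-p)*8.288013] = 5.362305
  V(0,0) = exp(-r*dt) * [p*1.174711 + (1-p)*5.362305] = 3.324890

Answer: Price = V(0,0) = 3.3249
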